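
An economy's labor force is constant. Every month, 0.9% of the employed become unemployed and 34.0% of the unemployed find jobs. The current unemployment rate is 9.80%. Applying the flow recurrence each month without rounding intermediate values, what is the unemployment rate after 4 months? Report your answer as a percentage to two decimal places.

Unemployment rate after four months ≈ 3.88%.

With a fixed labor force, u_{t+1} = u_t + s·(1−u_t) − f·u_t = u_t·(1−s−f) + s.
Here 1−s−f = 0.651 and s = 0.009.
u_1 = 0.098000 × 0.651 + 0.009 = 0.072798.
u_2 = 0.072798 × 0.651 + 0.009 = 0.056391.
u_3 = 0.056391 × 0.651 + 0.009 = 0.045711.
u_4 = 0.045711 × 0.651 + 0.009 = 0.038758.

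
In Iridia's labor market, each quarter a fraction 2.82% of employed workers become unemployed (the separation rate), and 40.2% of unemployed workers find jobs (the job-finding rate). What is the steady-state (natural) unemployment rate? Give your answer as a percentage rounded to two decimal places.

Steady-state unemployment rate ≈ 6.56%.

At steady state the flows balance: s·E = f·U, so U/(E+U) = s/(s+f).
u* = 2.82 / (2.82 + 40.2) = 2.82 / 43.02 = 6.56%.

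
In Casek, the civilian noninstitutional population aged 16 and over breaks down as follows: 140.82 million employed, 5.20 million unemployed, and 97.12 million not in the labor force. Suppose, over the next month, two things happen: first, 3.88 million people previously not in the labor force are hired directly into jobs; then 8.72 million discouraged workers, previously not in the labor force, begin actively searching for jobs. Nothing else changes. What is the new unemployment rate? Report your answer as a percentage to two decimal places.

Initially, labor force = 140.82 + 5.20 = 146.02 million, so u = 5.20/146.02 = 3.56%.
After the first change, employed and labor force both rise by 3.88; unemployed unchanged → E = 144.70, U = 5.20, labor force = 149.90 million.
After the second change, unemployed and labor force both rise by 8.72 → E = 144.70, U = 13.92, labor force = 158.62 million.
New unemployment rate = 13.92 / 158.62 = 8.78%.

New unemployment rate ≈ 8.78%.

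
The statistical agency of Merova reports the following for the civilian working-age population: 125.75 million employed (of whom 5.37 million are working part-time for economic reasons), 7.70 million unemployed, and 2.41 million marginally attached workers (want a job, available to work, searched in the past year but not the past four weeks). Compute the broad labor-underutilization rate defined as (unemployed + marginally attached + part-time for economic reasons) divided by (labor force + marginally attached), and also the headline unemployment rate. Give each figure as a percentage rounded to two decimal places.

Labor force = 125.75 + 7.70 = 133.45 million.
Numerator = 7.70 + 2.41 + 5.37 = 15.48 million.
Denominator = 133.45 + 2.41 = 135.86 million.
Broad rate = 15.48 / 135.86 = 11.39%.
Headline unemployment rate = 7.70 / 133.45 = 5.77%.

Broad underutilization rate ≈ 11.39%; headline unemployment rate ≈ 5.77%.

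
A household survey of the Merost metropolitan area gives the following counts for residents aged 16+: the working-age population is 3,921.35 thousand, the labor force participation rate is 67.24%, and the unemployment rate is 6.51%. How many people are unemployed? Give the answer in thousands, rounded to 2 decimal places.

About 171.65 thousand are unemployed.

Labor force = 0.6724 × 3,921.35 = 2,636.72 thousand.
Unemployed = 0.0651 × 2,636.72 ≈ 171.65 thousand.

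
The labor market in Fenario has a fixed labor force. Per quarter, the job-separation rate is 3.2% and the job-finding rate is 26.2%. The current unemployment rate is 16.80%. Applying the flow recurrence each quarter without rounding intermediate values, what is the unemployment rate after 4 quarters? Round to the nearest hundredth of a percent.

Unemployment rate after four quarters ≈ 12.35%.

With a fixed labor force, u_{t+1} = u_t + s·(1−u_t) − f·u_t = u_t·(1−s−f) + s.
Here 1−s−f = 0.706 and s = 0.032.
u_1 = 0.168000 × 0.706 + 0.032 = 0.150608.
u_2 = 0.150608 × 0.706 + 0.032 = 0.138329.
u_3 = 0.138329 × 0.706 + 0.032 = 0.129660.
u_4 = 0.129660 × 0.706 + 0.032 = 0.123540.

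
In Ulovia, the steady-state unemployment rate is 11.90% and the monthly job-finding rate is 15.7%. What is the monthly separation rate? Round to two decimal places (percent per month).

Separation rate ≈ 2.12% per month.

From u* = s/(s+f): s = u·f/(1−u).
s = 0.1190 × 15.7 / (1 − 0.1190) = 1.8683 / 0.8810 ≈ 2.12% per month.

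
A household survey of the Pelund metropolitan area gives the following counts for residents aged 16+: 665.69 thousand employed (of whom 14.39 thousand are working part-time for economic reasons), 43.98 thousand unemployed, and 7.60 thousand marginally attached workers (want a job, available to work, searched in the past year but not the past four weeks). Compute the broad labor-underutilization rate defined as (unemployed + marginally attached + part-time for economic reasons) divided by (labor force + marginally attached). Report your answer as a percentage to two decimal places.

Labor force = 665.69 + 43.98 = 709.67 thousand.
Numerator = 43.98 + 7.60 + 14.39 = 65.97 thousand.
Denominator = 709.67 + 7.60 = 717.27 thousand.
Broad rate = 65.97 / 717.27 = 9.20%.

Broad underutilization rate ≈ 9.20%.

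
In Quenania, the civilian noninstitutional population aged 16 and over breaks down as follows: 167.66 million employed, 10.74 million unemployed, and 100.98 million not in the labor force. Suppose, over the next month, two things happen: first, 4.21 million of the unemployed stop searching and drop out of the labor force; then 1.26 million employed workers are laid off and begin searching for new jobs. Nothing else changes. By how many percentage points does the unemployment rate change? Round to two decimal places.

The unemployment rate changes by −1.55 percentage points.

Initially, labor force = 167.66 + 10.74 = 178.40 million, so u = 10.74/178.40 = 6.02%.
After the first change, unemployed and labor force both fall by 4.21 → E = 167.66, U = 6.53, labor force = 174.19 million.
After the second change, employed falls and unemployed rises by 1.26; labor force unchanged → E = 166.40, U = 7.79, labor force = 174.19 million.
New unemployment rate = 7.79 / 174.19 = 4.47%.
Change = 4.47% − 6.02% = −1.55 percentage points.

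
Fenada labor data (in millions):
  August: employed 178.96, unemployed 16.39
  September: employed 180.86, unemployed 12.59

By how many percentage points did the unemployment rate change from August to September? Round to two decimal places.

The unemployment rate changed by −1.88 percentage points.

August: labor force = 178.96 + 16.39 = 195.35; u = 16.39/195.35 = 8.39%.
September: labor force = 180.86 + 12.59 = 193.45; u = 12.59/193.45 = 6.51%.
Change = 6.51% − 8.39% = −1.88 pp.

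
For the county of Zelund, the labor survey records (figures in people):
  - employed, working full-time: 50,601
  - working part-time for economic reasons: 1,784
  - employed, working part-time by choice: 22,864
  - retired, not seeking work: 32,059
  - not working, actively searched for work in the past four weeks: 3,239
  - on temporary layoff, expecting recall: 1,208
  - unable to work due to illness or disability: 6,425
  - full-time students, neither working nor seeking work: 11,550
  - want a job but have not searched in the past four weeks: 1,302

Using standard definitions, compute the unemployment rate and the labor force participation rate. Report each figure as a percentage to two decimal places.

Unemployment rate ≈ 5.58%; labor force participation rate ≈ 60.82%.

Employed = 50,601 + 1,784 + 22,864 = 75,249 (anyone who worked, including part-time for economic reasons, counts as employed).
Unemployed = 3,239 + 1,208 = 4,447 (jobless and actively searching, or on temporary layoff).
Labor force = 75,249 + 4,447 = 79,696.
Not in labor force = 32,059 + 6,425 + 11,550 + 1,302 = 51,336 (those not working and not actively searching are outside the labor force — including those who want a job but have given up searching).
Civilian working-age population = 79,696 + 51,336 = 131,032.
Unemployment rate = 4,447 / 79,696 = 5.58%.
Labor force participation rate = 79,696 / 131,032 = 60.82%.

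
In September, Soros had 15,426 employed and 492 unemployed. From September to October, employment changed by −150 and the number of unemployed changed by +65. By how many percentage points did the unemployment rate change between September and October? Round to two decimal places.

September: labor force = 15,426 + 492 = 15,918; u = 492/15,918 = 3.09%.
October: labor force = 15,276 + 557 = 15,833; u = 557/15,833 = 3.52%.
Change = 3.52% − 3.09% = +0.43 pp.

The unemployment rate changed by +0.43 percentage points.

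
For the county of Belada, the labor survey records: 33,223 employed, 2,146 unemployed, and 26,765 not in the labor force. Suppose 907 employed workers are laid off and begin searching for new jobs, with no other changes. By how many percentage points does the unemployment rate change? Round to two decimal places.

Initially, labor force = 33,223 + 2,146 = 35,369, so u = 2,146/35,369 = 6.07%.
After the change, employed falls and unemployed rises by 907; labor force unchanged → E = 32,316, U = 3,053, labor force = 35,369.
New unemployment rate = 3,053 / 35,369 = 8.63%.
Change = 8.63% − 6.07% = +2.56 percentage points.

The unemployment rate changes by +2.56 percentage points.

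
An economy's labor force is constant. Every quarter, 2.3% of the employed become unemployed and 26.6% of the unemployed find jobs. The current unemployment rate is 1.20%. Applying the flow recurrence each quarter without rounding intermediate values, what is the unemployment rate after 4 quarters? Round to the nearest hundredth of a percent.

Unemployment rate after four quarters ≈ 6.23%.

With a fixed labor force, u_{t+1} = u_t + s·(1−u_t) − f·u_t = u_t·(1−s−f) + s.
Here 1−s−f = 0.711 and s = 0.023.
u_1 = 0.012000 × 0.711 + 0.023 = 0.031532.
u_2 = 0.031532 × 0.711 + 0.023 = 0.045419.
u_3 = 0.045419 × 0.711 + 0.023 = 0.055293.
u_4 = 0.055293 × 0.711 + 0.023 = 0.062313.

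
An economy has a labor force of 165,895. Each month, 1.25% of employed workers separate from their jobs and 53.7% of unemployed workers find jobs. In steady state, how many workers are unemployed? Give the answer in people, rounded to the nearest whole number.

About 3,774 are unemployed in steady state.

Steady-state unemployment rate u* = s/(s+f) = 1.25/(1.25+53.7) = 0.022748.
Unemployed = u* × labor force = 0.022748 × 165,895 ≈ 3,774.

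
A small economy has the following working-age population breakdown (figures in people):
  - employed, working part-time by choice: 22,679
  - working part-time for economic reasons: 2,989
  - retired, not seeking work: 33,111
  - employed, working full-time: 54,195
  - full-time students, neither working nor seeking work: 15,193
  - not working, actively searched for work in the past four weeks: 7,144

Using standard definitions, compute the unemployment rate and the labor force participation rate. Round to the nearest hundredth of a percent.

Employed = 22,679 + 2,989 + 54,195 = 79,863 (anyone who worked, including part-time for economic reasons, counts as employed).
Unemployed = 7,144.
Labor force = 79,863 + 7,144 = 87,007.
Not in labor force = 33,111 + 15,193 = 48,304 (those not working and not actively searching are outside the labor force).
Civilian working-age population = 87,007 + 48,304 = 135,311.
Unemployment rate = 7,144 / 87,007 = 8.21%.
Labor force participation rate = 87,007 / 135,311 = 64.30%.

Unemployment rate ≈ 8.21%; labor force participation rate ≈ 64.30%.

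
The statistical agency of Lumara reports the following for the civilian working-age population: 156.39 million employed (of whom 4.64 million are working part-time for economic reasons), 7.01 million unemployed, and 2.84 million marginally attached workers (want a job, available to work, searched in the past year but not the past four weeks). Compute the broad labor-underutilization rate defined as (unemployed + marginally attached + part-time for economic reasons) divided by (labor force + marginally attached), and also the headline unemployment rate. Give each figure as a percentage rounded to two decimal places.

Labor force = 156.39 + 7.01 = 163.40 million.
Numerator = 7.01 + 2.84 + 4.64 = 14.49 million.
Denominator = 163.40 + 2.84 = 166.24 million.
Broad rate = 14.49 / 166.24 = 8.72%.
Headline unemployment rate = 7.01 / 163.40 = 4.29%.

Broad underutilization rate ≈ 8.72%; headline unemployment rate ≈ 4.29%.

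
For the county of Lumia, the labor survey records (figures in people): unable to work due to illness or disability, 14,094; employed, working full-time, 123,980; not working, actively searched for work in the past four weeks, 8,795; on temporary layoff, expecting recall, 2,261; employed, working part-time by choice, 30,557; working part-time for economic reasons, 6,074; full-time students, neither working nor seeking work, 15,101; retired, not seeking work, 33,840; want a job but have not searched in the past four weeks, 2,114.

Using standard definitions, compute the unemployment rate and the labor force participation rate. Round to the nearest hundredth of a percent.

Employed = 123,980 + 30,557 + 6,074 = 160,611 (anyone who worked, including part-time for economic reasons, counts as employed).
Unemployed = 8,795 + 2,261 = 11,056 (jobless and actively searching, or on temporary layoff).
Labor force = 160,611 + 11,056 = 171,667.
Not in labor force = 14,094 + 15,101 + 33,840 + 2,114 = 65,149 (those not working and not actively searching are outside the labor force — including those who want a job but have given up searching).
Civilian working-age population = 171,667 + 65,149 = 236,816.
Unemployment rate = 11,056 / 171,667 = 6.44%.
Labor force participation rate = 171,667 / 236,816 = 72.49%.

Unemployment rate ≈ 6.44%; labor force participation rate ≈ 72.49%.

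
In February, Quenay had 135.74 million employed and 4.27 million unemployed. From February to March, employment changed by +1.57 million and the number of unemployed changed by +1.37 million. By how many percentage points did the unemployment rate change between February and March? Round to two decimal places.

The unemployment rate changed by +0.90 percentage points.

February: labor force = 135.74 + 4.27 = 140.01; u = 4.27/140.01 = 3.05%.
March: labor force = 137.31 + 5.64 = 142.95; u = 5.64/142.95 = 3.95%.
Change = 3.95% − 3.05% = +0.90 pp.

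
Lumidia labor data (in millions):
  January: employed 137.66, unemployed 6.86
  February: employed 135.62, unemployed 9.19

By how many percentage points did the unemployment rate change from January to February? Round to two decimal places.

The unemployment rate changed by +1.60 percentage points.

January: labor force = 137.66 + 6.86 = 144.52; u = 6.86/144.52 = 4.75%.
February: labor force = 135.62 + 9.19 = 144.81; u = 9.19/144.81 = 6.35%.
Change = 6.35% − 4.75% = +1.60 pp.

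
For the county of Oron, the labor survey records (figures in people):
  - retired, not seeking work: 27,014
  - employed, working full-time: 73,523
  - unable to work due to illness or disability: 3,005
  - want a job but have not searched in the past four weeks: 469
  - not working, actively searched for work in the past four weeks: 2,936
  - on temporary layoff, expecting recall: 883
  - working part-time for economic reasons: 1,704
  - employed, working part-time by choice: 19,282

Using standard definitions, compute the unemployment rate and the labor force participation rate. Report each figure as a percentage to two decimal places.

Unemployment rate ≈ 3.88%; labor force participation rate ≈ 76.33%.

Employed = 73,523 + 1,704 + 19,282 = 94,509 (anyone who worked, including part-time for economic reasons, counts as employed).
Unemployed = 2,936 + 883 = 3,819 (jobless and actively searching, or on temporary layoff).
Labor force = 94,509 + 3,819 = 98,328.
Not in labor force = 27,014 + 3,005 + 469 = 30,488 (those not working and not actively searching are outside the labor force — including those who want a job but have given up searching).
Civilian working-age population = 98,328 + 30,488 = 128,816.
Unemployment rate = 3,819 / 98,328 = 3.88%.
Labor force participation rate = 98,328 / 128,816 = 76.33%.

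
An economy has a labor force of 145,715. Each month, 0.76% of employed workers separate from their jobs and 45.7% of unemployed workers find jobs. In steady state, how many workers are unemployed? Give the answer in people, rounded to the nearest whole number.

Steady-state unemployment rate u* = s/(s+f) = 0.76/(0.76+45.7) = 0.016358.
Unemployed = u* × labor force = 0.016358 × 145,715 ≈ 2,384.

About 2,384 are unemployed in steady state.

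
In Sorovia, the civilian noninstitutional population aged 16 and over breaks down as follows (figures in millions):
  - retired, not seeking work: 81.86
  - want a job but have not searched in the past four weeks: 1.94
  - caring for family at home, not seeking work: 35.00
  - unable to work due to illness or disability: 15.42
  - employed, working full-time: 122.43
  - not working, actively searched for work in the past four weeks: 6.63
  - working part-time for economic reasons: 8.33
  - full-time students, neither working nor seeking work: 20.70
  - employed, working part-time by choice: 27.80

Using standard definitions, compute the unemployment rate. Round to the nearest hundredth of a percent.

Employed = 122.43 + 8.33 + 27.80 = 158.56 million (anyone who worked, including part-time for economic reasons, counts as employed).
Unemployed = 6.63 million.
Labor force = 158.56 + 6.63 = 165.19 million.
Unemployment rate = 6.63 / 165.19 = 4.01%.

Unemployment rate ≈ 4.01%.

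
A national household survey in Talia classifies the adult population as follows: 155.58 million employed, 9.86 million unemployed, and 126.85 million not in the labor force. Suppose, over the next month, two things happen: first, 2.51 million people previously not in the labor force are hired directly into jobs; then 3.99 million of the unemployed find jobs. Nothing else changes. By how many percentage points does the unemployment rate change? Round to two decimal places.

Initially, labor force = 155.58 + 9.86 = 165.44 million, so u = 9.86/165.44 = 5.96%.
After the first change, employed and labor force both rise by 2.51; unemployed unchanged → E = 158.09, U = 9.86, labor force = 167.95 million.
After the second change, unemployed falls and employed rises by 3.99; labor force unchanged → E = 162.08, U = 5.87, labor force = 167.95 million.
New unemployment rate = 5.87 / 167.95 = 3.50%.
Change = 3.50% − 5.96% = −2.46 percentage points.

The unemployment rate changes by −2.46 percentage points.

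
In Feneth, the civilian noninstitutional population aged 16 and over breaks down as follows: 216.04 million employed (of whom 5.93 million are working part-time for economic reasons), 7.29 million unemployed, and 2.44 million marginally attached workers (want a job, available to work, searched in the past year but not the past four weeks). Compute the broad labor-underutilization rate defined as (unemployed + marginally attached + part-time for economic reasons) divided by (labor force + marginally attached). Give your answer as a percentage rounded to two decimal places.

Broad underutilization rate ≈ 6.94%.

Labor force = 216.04 + 7.29 = 223.33 million.
Numerator = 7.29 + 2.44 + 5.93 = 15.66 million.
Denominator = 223.33 + 2.44 = 225.77 million.
Broad rate = 15.66 / 225.77 = 6.94%.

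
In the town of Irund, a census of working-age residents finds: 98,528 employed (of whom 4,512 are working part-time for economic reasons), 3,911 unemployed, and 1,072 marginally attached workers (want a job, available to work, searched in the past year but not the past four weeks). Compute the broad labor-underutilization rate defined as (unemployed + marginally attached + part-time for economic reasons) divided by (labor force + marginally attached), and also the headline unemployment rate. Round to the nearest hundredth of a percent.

Labor force = 98,528 + 3,911 = 102,439.
Numerator = 3,911 + 1,072 + 4,512 = 9,495.
Denominator = 102,439 + 1,072 = 103,511.
Broad rate = 9,495 / 103,511 = 9.17%.
Headline unemployment rate = 3,911 / 102,439 = 3.82%.

Broad underutilization rate ≈ 9.17%; headline unemployment rate ≈ 3.82%.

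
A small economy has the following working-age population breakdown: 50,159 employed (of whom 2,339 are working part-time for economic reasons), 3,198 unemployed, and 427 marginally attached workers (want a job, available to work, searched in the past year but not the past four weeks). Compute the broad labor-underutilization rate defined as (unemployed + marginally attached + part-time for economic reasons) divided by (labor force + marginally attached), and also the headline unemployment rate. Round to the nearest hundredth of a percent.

Labor force = 50,159 + 3,198 = 53,357.
Numerator = 3,198 + 427 + 2,339 = 5,964.
Denominator = 53,357 + 427 = 53,784.
Broad rate = 5,964 / 53,784 = 11.09%.
Headline unemployment rate = 3,198 / 53,357 = 5.99%.

Broad underutilization rate ≈ 11.09%; headline unemployment rate ≈ 5.99%.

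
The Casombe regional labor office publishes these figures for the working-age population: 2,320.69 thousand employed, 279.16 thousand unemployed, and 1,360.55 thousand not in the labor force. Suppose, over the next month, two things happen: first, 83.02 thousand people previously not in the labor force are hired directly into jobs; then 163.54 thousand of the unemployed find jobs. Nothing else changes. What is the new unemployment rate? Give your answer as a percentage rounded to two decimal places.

Initially, labor force = 2,320.69 + 279.16 = 2,599.85 thousand, so u = 279.16/2,599.85 = 10.74%.
After the first change, employed and labor force both rise by 83.02; unemployed unchanged → E = 2,403.71, U = 279.16, labor force = 2,682.87 thousand.
After the second change, unemployed falls and employed rises by 163.54; labor force unchanged → E = 2,567.25, U = 115.62, labor force = 2,682.87 thousand.
New unemployment rate = 115.62 / 2,682.87 = 4.31%.

New unemployment rate ≈ 4.31%.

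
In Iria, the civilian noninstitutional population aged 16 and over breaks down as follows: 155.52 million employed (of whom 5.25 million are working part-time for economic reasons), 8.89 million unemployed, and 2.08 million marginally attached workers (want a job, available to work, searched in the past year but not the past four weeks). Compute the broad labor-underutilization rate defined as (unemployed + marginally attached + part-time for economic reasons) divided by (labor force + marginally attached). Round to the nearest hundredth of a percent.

Broad underutilization rate ≈ 9.74%.

Labor force = 155.52 + 8.89 = 164.41 million.
Numerator = 8.89 + 2.08 + 5.25 = 16.22 million.
Denominator = 164.41 + 2.08 = 166.49 million.
Broad rate = 16.22 / 166.49 = 9.74%.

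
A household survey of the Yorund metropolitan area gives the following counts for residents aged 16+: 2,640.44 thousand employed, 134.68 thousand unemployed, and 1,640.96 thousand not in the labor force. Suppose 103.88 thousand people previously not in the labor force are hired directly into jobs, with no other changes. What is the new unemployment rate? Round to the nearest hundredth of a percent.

New unemployment rate ≈ 4.68%.

Initially, labor force = 2,640.44 + 134.68 = 2,775.12 thousand, so u = 134.68/2,775.12 = 4.85%.
After the change, employed and labor force both rise by 103.88; unemployed unchanged → E = 2,744.32, U = 134.68, labor force = 2,879.00 thousand.
New unemployment rate = 134.68 / 2,879.00 = 4.68%.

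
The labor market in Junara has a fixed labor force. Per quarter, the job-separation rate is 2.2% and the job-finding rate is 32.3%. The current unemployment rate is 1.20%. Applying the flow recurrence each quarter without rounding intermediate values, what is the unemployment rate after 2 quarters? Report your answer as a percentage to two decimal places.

With a fixed labor force, u_{t+1} = u_t + s·(1−u_t) − f·u_t = u_t·(1−s−f) + s.
Here 1−s−f = 0.655 and s = 0.022.
u_1 = 0.012000 × 0.655 + 0.022 = 0.029860.
u_2 = 0.029860 × 0.655 + 0.022 = 0.041558.

Unemployment rate after two quarters ≈ 4.16%.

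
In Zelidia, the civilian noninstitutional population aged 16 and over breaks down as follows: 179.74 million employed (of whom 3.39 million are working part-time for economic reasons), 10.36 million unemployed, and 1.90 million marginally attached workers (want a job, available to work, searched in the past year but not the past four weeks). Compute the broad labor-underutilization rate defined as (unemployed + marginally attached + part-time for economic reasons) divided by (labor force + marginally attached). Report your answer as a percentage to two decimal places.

Labor force = 179.74 + 10.36 = 190.10 million.
Numerator = 10.36 + 1.90 + 3.39 = 15.65 million.
Denominator = 190.10 + 1.90 = 192.00 million.
Broad rate = 15.65 / 192.00 = 8.15%.

Broad underutilization rate ≈ 8.15%.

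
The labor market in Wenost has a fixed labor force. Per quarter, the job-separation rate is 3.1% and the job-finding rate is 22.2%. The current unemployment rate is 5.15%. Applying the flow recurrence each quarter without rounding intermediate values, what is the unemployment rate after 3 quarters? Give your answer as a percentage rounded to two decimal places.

With a fixed labor force, u_{t+1} = u_t + s·(1−u_t) − f·u_t = u_t·(1−s−f) + s.
Here 1−s−f = 0.747 and s = 0.031.
u_1 = 0.051500 × 0.747 + 0.031 = 0.069470.
u_2 = 0.069470 × 0.747 + 0.031 = 0.082894.
u_3 = 0.082894 × 0.747 + 0.031 = 0.092922.

Unemployment rate after three quarters ≈ 9.29%.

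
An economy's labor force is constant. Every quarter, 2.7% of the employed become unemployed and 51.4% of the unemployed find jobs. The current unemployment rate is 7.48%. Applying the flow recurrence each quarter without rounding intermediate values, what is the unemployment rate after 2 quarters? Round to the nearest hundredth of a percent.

With a fixed labor force, u_{t+1} = u_t + s·(1−u_t) − f·u_t = u_t·(1−s−f) + s.
Here 1−s−f = 0.459 and s = 0.027.
u_1 = 0.074800 × 0.459 + 0.027 = 0.061333.
u_2 = 0.061333 × 0.459 + 0.027 = 0.055152.

Unemployment rate after two quarters ≈ 5.52%.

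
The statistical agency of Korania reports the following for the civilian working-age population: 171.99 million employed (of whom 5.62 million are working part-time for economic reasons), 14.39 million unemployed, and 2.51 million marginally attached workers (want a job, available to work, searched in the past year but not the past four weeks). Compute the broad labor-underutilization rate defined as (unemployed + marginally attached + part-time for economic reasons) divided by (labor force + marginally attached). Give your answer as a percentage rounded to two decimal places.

Broad underutilization rate ≈ 11.92%.

Labor force = 171.99 + 14.39 = 186.38 million.
Numerator = 14.39 + 2.51 + 5.62 = 22.52 million.
Denominator = 186.38 + 2.51 = 188.89 million.
Broad rate = 22.52 / 188.89 = 11.92%.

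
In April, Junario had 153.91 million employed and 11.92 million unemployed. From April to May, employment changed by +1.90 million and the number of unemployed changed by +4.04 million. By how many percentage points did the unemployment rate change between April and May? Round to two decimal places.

The unemployment rate changed by +2.10 percentage points.

April: labor force = 153.91 + 11.92 = 165.83; u = 11.92/165.83 = 7.19%.
May: labor force = 155.81 + 15.96 = 171.77; u = 15.96/171.77 = 9.29%.
Change = 9.29% − 7.19% = +2.10 pp.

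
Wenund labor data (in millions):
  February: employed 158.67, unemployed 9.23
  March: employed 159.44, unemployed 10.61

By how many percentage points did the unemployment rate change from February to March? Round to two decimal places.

The unemployment rate changed by +0.74 percentage points.

February: labor force = 158.67 + 9.23 = 167.90; u = 9.23/167.90 = 5.50%.
March: labor force = 159.44 + 10.61 = 170.05; u = 10.61/170.05 = 6.24%.
Change = 6.24% − 5.50% = +0.74 pp.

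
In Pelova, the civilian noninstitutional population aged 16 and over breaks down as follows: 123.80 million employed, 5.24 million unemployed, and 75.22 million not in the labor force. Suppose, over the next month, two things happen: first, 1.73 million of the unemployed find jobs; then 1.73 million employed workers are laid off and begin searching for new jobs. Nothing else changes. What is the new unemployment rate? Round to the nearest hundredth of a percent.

Initially, labor force = 123.80 + 5.24 = 129.04 million, so u = 5.24/129.04 = 4.06%.
After the first change, unemployed falls and employed rises by 1.73; labor force unchanged → E = 125.53, U = 3.51, labor force = 129.04 million.
After the second change, employed falls and unemployed rises by 1.73; labor force unchanged → E = 123.80, U = 5.24, labor force = 129.04 million.
New unemployment rate = 5.24 / 129.04 = 4.06%.

New unemployment rate ≈ 4.06%.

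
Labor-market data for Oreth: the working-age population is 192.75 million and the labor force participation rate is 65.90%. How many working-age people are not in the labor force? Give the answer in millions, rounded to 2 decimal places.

About 65.73 million are not in the labor force.

Share not in the labor force = 1 − 0.6590 = 0.3410.
Not in labor force = 0.3410 × 192.75 ≈ 65.73 million.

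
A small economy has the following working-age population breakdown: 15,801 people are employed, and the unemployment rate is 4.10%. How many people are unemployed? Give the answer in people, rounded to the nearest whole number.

About 676 are unemployed.

Let U be the number unemployed. The labor force is E + U, and U/(E+U) = 0.0410.
So U = 0.0410 × 15,801 / (1 − 0.0410) = 647.84 / 0.9590 ≈ 676.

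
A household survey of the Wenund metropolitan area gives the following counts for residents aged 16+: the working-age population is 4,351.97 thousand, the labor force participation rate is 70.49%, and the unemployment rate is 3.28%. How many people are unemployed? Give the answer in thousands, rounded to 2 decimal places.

Labor force = 0.7049 × 4,351.97 = 3,067.70 thousand.
Unemployed = 0.0328 × 3,067.70 ≈ 100.62 thousand.

About 100.62 thousand are unemployed.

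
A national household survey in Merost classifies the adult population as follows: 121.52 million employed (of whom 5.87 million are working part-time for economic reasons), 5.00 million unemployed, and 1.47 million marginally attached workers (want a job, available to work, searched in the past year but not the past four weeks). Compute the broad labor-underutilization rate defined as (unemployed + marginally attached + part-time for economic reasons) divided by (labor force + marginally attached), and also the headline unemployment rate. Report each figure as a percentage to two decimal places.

Labor force = 121.52 + 5.00 = 126.52 million.
Numerator = 5.00 + 1.47 + 5.87 = 12.34 million.
Denominator = 126.52 + 1.47 = 127.99 million.
Broad rate = 12.34 / 127.99 = 9.64%.
Headline unemployment rate = 5.00 / 126.52 = 3.95%.

Broad underutilization rate ≈ 9.64%; headline unemployment rate ≈ 3.95%.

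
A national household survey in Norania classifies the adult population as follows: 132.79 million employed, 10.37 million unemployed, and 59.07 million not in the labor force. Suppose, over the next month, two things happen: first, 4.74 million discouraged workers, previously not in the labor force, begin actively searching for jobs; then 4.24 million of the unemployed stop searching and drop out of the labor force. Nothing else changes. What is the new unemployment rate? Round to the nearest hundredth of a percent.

New unemployment rate ≈ 7.57%.

Initially, labor force = 132.79 + 10.37 = 143.16 million, so u = 10.37/143.16 = 7.24%.
After the first change, unemployed and labor force both rise by 4.74 → E = 132.79, U = 15.11, labor force = 147.90 million.
After the second change, unemployed and labor force both fall by 4.24 → E = 132.79, U = 10.87, labor force = 143.66 million.
New unemployment rate = 10.87 / 143.66 = 7.57%.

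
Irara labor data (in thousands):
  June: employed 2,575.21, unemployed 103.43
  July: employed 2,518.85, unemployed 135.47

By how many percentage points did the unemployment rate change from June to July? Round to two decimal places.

The unemployment rate changed by +1.24 percentage points.

June: labor force = 2,575.21 + 103.43 = 2,678.64; u = 103.43/2,678.64 = 3.86%.
July: labor force = 2,518.85 + 135.47 = 2,654.32; u = 135.47/2,654.32 = 5.10%.
Change = 5.10% − 3.86% = +1.24 pp.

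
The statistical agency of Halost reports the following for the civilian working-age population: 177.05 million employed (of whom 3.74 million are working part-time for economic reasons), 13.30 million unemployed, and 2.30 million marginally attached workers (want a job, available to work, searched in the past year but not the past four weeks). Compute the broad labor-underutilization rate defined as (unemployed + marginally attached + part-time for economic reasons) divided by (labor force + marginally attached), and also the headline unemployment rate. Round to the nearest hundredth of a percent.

Labor force = 177.05 + 13.30 = 190.35 million.
Numerator = 13.30 + 2.30 + 3.74 = 19.34 million.
Denominator = 190.35 + 2.30 = 192.65 million.
Broad rate = 19.34 / 192.65 = 10.04%.
Headline unemployment rate = 13.30 / 190.35 = 6.99%.

Broad underutilization rate ≈ 10.04%; headline unemployment rate ≈ 6.99%.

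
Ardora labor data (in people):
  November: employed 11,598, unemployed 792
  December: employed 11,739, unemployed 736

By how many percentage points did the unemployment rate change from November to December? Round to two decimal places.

November: labor force = 11,598 + 792 = 12,390; u = 792/12,390 = 6.39%.
December: labor force = 11,739 + 736 = 12,475; u = 736/12,475 = 5.90%.
Change = 5.90% − 6.39% = −0.49 pp.

The unemployment rate changed by −0.49 percentage points.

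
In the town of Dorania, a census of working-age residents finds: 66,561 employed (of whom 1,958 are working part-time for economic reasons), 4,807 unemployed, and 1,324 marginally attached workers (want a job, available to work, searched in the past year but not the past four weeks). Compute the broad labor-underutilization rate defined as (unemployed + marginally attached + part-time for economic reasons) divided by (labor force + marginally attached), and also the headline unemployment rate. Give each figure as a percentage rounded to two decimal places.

Labor force = 66,561 + 4,807 = 71,368.
Numerator = 4,807 + 1,324 + 1,958 = 8,089.
Denominator = 71,368 + 1,324 = 72,692.
Broad rate = 8,089 / 72,692 = 11.13%.
Headline unemployment rate = 4,807 / 71,368 = 6.74%.

Broad underutilization rate ≈ 11.13%; headline unemployment rate ≈ 6.74%.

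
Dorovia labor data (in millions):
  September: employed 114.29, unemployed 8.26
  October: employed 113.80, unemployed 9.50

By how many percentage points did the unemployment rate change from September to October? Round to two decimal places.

September: labor force = 114.29 + 8.26 = 122.55; u = 8.26/122.55 = 6.74%.
October: labor force = 113.80 + 9.50 = 123.30; u = 9.50/123.30 = 7.70%.
Change = 7.70% − 6.74% = +0.96 pp.

The unemployment rate changed by +0.96 percentage points.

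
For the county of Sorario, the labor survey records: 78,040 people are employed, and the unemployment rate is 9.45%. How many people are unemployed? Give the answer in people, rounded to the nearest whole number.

About 8,144 are unemployed.

Let U be the number unemployed. The labor force is E + U, and U/(E+U) = 0.0945.
So U = 0.0945 × 78,040 / (1 − 0.0945) = 7374.78 / 0.9055 ≈ 8,144.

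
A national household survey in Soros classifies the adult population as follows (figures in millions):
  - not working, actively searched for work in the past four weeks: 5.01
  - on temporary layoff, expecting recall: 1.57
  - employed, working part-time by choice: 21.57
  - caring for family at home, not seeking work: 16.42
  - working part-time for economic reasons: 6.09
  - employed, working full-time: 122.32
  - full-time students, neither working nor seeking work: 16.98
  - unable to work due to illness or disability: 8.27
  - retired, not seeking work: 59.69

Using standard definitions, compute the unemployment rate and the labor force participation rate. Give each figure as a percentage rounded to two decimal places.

Employed = 21.57 + 6.09 + 122.32 = 149.98 million (anyone who worked, including part-time for economic reasons, counts as employed).
Unemployed = 5.01 + 1.57 = 6.58 million (jobless and actively searching, or on temporary layoff).
Labor force = 149.98 + 6.58 = 156.56 million.
Not in labor force = 16.42 + 16.98 + 8.27 + 59.69 = 101.36 million (those not working and not actively searching are outside the labor force).
Civilian working-age population = 156.56 + 101.36 = 257.92 million.
Unemployment rate = 6.58 / 156.56 = 4.20%.
Labor force participation rate = 156.56 / 257.92 = 60.70%.

Unemployment rate ≈ 4.20%; labor force participation rate ≈ 60.70%.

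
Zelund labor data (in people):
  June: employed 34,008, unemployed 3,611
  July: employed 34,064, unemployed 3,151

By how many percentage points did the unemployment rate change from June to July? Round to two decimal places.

June: labor force = 34,008 + 3,611 = 37,619; u = 3,611/37,619 = 9.60%.
July: labor force = 34,064 + 3,151 = 37,215; u = 3,151/37,215 = 8.47%.
Change = 8.47% − 9.60% = −1.13 pp.

The unemployment rate changed by −1.13 percentage points.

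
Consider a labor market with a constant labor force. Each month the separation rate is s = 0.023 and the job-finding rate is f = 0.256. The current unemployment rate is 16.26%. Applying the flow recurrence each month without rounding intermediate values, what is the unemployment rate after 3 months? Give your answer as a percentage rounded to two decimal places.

With a fixed labor force, u_{t+1} = u_t + s·(1−u_t) − f·u_t = u_t·(1−s−f) + s.
Here 1−s−f = 0.721 and s = 0.023.
u_1 = 0.162600 × 0.721 + 0.023 = 0.140235.
u_2 = 0.140235 × 0.721 + 0.023 = 0.124109.
u_3 = 0.124109 × 0.721 + 0.023 = 0.112483.

Unemployment rate after three months ≈ 11.25%.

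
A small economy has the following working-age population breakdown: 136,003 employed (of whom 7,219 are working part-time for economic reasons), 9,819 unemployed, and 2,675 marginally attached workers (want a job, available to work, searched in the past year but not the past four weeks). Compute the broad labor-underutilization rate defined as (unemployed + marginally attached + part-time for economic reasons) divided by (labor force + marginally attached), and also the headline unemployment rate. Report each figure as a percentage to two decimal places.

Broad underutilization rate ≈ 13.28%; headline unemployment rate ≈ 6.73%.

Labor force = 136,003 + 9,819 = 145,822.
Numerator = 9,819 + 2,675 + 7,219 = 19,713.
Denominator = 145,822 + 2,675 = 148,497.
Broad rate = 19,713 / 148,497 = 13.28%.
Headline unemployment rate = 9,819 / 145,822 = 6.73%.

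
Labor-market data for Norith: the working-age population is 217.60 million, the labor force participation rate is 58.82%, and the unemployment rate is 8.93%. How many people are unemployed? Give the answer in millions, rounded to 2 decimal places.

About 11.43 million are unemployed.

Labor force = 0.5882 × 217.60 = 127.99 million.
Unemployed = 0.0893 × 127.99 ≈ 11.43 million.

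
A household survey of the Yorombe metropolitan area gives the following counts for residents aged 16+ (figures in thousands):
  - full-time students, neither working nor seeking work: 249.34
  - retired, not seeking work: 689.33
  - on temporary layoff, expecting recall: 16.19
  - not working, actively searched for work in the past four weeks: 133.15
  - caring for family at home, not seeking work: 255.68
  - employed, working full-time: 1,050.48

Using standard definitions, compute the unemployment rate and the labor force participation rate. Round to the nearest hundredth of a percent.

Employed = 1,050.48 thousand.
Unemployed = 16.19 + 133.15 = 149.34 thousand (jobless and actively searching, or on temporary layoff).
Labor force = 1,050.48 + 149.34 = 1,199.82 thousand.
Not in labor force = 249.34 + 689.33 + 255.68 = 1,194.35 thousand (those not working and not actively searching are outside the labor force).
Civilian working-age population = 1,199.82 + 1,194.35 = 2,394.17 thousand.
Unemployment rate = 149.34 / 1,199.82 = 12.45%.
Labor force participation rate = 1,199.82 / 2,394.17 = 50.11%.

Unemployment rate ≈ 12.45%; labor force participation rate ≈ 50.11%.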